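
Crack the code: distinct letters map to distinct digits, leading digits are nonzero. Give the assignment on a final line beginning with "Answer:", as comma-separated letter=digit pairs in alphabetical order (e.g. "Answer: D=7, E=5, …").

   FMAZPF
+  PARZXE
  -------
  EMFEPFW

Step 1. [col 1: F + E ≡ W (mod 10)] column 1 (F + E ≡ W (mod 10), carry-in 0) doesn't pin F yet; pick F=9 and continue. So F=9.
Step 2. [col 1: F + E ≡ W (mod 10)] several values work for E in column 1 (F + E ≡ W (mod 10), carry-in 0); try E=1. So E=1.
Step 3. [col 1: F + E ≡ W (mod 10)] column 1 reads F+E+carry(0)=W with F=9, E=1; with digits 1,9 already taken and all letters distinct, the only value for W is 0, so W=0.
Step 4. [col 2: P + X ≡ F (mod 10)] column 2 (P + X ≡ F (mod 10), carry-in 1) doesn't pin P yet; pick P=6 and continue. So P=6.
Step 5. [col 2: P + X ≡ F (mod 10)] from column 2 (P=6, F=9, carry-in 1, digits 0,1,6,9 already taken and all letters distinct): X must equal 2, so X=2.
Step 6. [col 3: Z + Z ≡ P (mod 10)] no forcing yet in column 3 (carry-in 0); Z=8 is free and consistent — try it, so Z=8.
Step 7. [col 4: A + R ≡ E (mod 10)] several values work for R in column 4 (A + R ≡ E (mod 10), carry-in 1); try R=7 ⇒ R=7.
Step 8. [col 4: A + R ≡ E (mod 10)] in column 4 we have A+R≡E with carry-in 1; given R=7, E=1 and digits 0,1,2,6,7,8,9 already taken and all letters distinct, that pins A to 3, so A=3.
Step 9. [col 5: M + A ≡ F (mod 10)] column 5: given A=3, F=9, carry-in 1, and digits 0,1,2,3,6,7,8,9 already taken and all letters distinct, M+A≡F (mod 10) forces M=5 ⇒ M=5.

Answer: A=3, E=1, F=9, M=5, P=6, R=7, W=0, X=2, Z=8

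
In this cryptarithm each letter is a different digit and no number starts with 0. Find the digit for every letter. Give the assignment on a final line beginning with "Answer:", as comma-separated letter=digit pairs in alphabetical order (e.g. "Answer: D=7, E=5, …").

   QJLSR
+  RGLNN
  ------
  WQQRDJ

Step 1. [col 1: R + N ≡ J (mod 10)] no forcing yet in column 1 (carry-in 0); R=9 is free and consistent — try it. So R=9.
Step 2. [col 1: R + N ≡ J (mod 10)] no forcing yet in column 1 (carry-in 0); N=6 is free and consistent — try it ⇒ N=6.
Step 3. [col 1: R + N ≡ J (mod 10)] from column 1 (R=9, N=6, carry-in 0, digits 6,9 already taken and all letters distinct): J must equal 5 ⇒ J=5.
Step 4. [W] W is the leading digit of a 6-digit sum of two 5-digit numbers; the final carry is exactly 1. So W=1.
Step 5. [col 2: S + N ≡ D (mod 10)] no forcing yet in column 2 (carry-in 1); S=3 is free and consistent — try it ⇒ S=3.
Step 6. [col 2: S + N ≡ D (mod 10)] column 2 reads S+N+carry(1)=D with S=3, N=6; with digits 1,3,5,6,9 already taken and all letters distinct, the only value for D is 0 ⇒ D=0.
Step 7. [col 3: L + L ≡ R (mod 10)] in column 3 we have L+L≡R with carry-in 1; given R=9 and digits 0,1,3,5,6,9 already taken and all letters distinct, that pins L to 4 ⇒ L=4.
Step 8. [col 4: J + G ≡ Q (mod 10)] no forcing yet in column 4 (carry-in 0); G=7 is free and consistent — try it, so G=7.
Step 9. [col 4: J + G ≡ Q (mod 10)] column 4 reads J+G+carry(0)=Q with J=5, G=7; with digits 0,1,3,4,5,6,7,9 already taken and all letters distinct, the only value for Q is 2, so Q=2.

Answer: D=0, G=7, J=5, L=4, N=6, Q=2, R=9, S=3, W=1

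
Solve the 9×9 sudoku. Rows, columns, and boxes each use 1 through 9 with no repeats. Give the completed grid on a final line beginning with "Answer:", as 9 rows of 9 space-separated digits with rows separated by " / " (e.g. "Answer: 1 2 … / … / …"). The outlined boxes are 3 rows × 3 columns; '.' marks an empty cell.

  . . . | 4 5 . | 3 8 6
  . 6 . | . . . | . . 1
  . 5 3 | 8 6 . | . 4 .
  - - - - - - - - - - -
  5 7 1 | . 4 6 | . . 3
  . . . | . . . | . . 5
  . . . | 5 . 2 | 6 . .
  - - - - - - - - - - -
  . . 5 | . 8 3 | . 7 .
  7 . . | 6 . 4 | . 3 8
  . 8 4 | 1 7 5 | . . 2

Step 1. [r9c7∈{9}] only 9 remains possible at r9c7. So r9c7=9.
Step 2. [r4c4∈{9}] r4c4 is down to just 9 ⇒ r4c4=9.
Step 3. [r2c1∈{2,4,8,9}] in row 2, 4 fits only at r2c1, so r2c1=4.
Step 4. [r5c6∈{1,7,8}] 8 has one home in col 6: r5c6, so r5c6=8.
Step 5. [r7c1∈{1,2,6,9}] across row 7, 6 lands solely at r7c1. So r7c1=6.
Step 6. [r7c2∈{1,2,9}] 9 has one home in row 7: r7c2 ⇒ r7c2=9.
Step 7. [r8c3∈{2}] r8c3 has the single candidate 2 ⇒ r8c3=2.
Step 8. [r2c5∈{2,3,9}] across col 5, 2 lands solely at r2c5. So r2c5=2.
Step 9. [r3c7∈{2,7}] r3c7 is the only open cell in box 3 admitting 2. So r3c7=2.
Step 10. [r6c9∈{4,7,9}] across row 6, 7 lands solely at r6c9 ⇒ r6c9=7.
Step 11. [r3c6∈{1,7,9}] row 3 places 7 nowhere but r3c6 ⇒ r3c6=7.
Step 12. [r2c3∈{7,8,9}] across row 2, 8 lands solely at r2c3, so r2c3=8.
Step 13. [r6c3∈{9}] r6c3 has the single candidate 9 ⇒ r6c3=9.
Step 14. [r5c7∈{1,4}] r5c7 is the only open cell in box 6 admitting 4 ⇒ r5c7=4.
Step 15. [r5c8∈{1,2,9}] r5c8 is the only open cell in row 5 admitting 9. So r5c8=9.
Step 16. [r3c1∈{1,9}] across row 3, 1 lands solely at r3c1. So r3c1=1.
Step 17. [r5c5∈{1,3}] in row 5, 1 fits only at r5c5. So r5c5=1.
Step 18. [r6c5∈{3}] nothing but 3 survives at r6c5. So r6c5=3.
Step 19. [r1c2∈{2}] r1c2's peers cover all but 2, so r1c2=2.
Step 20. [r8c7∈{1,5}] across row 8, 5 lands solely at r8c7 ⇒ r8c7=5.
Step 21. [r1c6∈{1,9}] r1c6 is the only open cell in row 1 admitting 1, so r1c6=1.
Step 22. [r9c1∈{3}] r9c1's peers cover all but 3, so r9c1=3.
Step 23. [r5c3∈{6}] r5c3's peers cover all but 6, so r5c3=6.
Step 24. [r7c7∈{1}] r7c7 has the single candidate 1 ⇒ r7c7=1.
Step 25. [r6c8∈{1}] only 1 remains possible at r6c8, so r6c8=1.
Step 26. [r7c9∈{4}] only 4 remains possible at r7c9, so r7c9=4.
Step 27. [r2c8∈{5}] r2c8 is down to just 5. So r2c8=5.
Step 28. [r5c4∈{7}] r5c4 is down to just 7, so r5c4=7.
Step 29. [r9c8∈{6}] nothing but 6 survives at r9c8, so r9c8=6.
Step 30. [r2c6∈{9}] r2c6 has the single candidate 9, so r2c6=9.
Step 31. [r5c2∈{3}] only 3 remains possible at r5c2, so r5c2=3.
Step 32. [r2c7∈{7}] nothing but 7 survives at r2c7. So r2c7=7.
Step 33. [r2c4∈{3}] nothing but 3 survives at r2c4, so r2c4=3.
Step 34. [r4c7∈{8}] nothing but 8 survives at r4c7. So r4c7=8.
Step 35. [r6c1∈{8}] only 8 remains possible at r6c1, so r6c1=8.
Step 36. [r8c5∈{9}] r8c5's peers cover all but 9, so r8c5=9.
Step 37. [r8c2∈{1}] r8c2 is down to just 1, so r8c2=1.
Step 38. [r6c2∈{4}] nothing but 4 survives at r6c2. So r6c2=4.
Step 39. [r7c4∈{2}] r7c4 has the single candidate 2, so r7c4=2.
Step 40. [r3c9∈{9}] r3c9 has the single candidate 9 ⇒ r3c9=9.
Step 41. [r5c1∈{2}] only 2 remains possible at r5c1 ⇒ r5c1=2.
Step 42. [r1c3∈{7}] only 7 remains possible at r1c3, so r1c3=7.
Step 43. [r1c1∈{9}] nothing but 9 survives at r1c1. So r1c1=9.
Step 44. [r4c8∈{2}] r4c8 has the single candidate 2, so r4c8=2.

Answer: 9 2 7 4 5 1 3 8 6 / 4 6 8 3 2 9 7 5 1 / 1 5 3 8 6 7 2 4 9 / 5 7 1 9 4 6 8 2 3 / 2 3 6 7 1 8 4 9 5 / 8 4 9 5 3 2 6 1 7 / 6 9 5 2 8 3 1 7 4 / 7 1 2 6 9 4 5 3 8 / 3 8 4 1 7 5 9 6 2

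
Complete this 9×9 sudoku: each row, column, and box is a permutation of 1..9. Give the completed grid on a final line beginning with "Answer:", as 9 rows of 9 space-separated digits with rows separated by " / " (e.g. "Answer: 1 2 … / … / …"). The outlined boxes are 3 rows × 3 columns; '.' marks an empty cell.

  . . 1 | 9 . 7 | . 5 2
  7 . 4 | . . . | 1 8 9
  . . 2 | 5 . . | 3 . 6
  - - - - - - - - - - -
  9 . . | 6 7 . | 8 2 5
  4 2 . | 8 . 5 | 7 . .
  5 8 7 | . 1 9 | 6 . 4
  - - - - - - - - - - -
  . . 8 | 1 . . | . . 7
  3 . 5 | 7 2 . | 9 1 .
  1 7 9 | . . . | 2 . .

Step 1. [r5c5∈{3}] r5c5's peers cover all but 3, so r5c5=3.
Step 2. [r9c4∈{3,4}] in col 4, 4 fits only at r9c4 ⇒ r9c4=4.
Step 3. [r2c5∈{6}] r2c5 is down to just 6. So r2c5=6.
Step 4. [r9c9∈{3,8}] r9c9 is the only open cell in col 9 admitting 3. So r9c9=3.
Step 5. [r2c4∈{2,3}] in col 4, 3 fits only at r2c4, so r2c4=3.
Step 6. [r1c7∈{4}] nothing but 4 survives at r1c7, so r1c7=4.
Step 7. [r1c5∈{8}] only 8 remains possible at r1c5. So r1c5=8.
Step 8. [r9c6∈{6,8}] row 9 places 8 nowhere but r9c6. So r9c6=8.
Step 9. [r7c8∈{4,6}] across col 8, 4 lands solely at r7c8 ⇒ r7c8=4.
Step 10. [r7c2∈{6}] r7c2's peers cover all but 6 ⇒ r7c2=6.
Step 11. [r3c5∈{4}] nothing but 4 survives at r3c5, so r3c5=4.
Step 12. [r9c5∈{5}] only 5 remains possible at r9c5. So r9c5=5.
Step 13. [r4c3∈{3}] r4c3 is down to just 3, so r4c3=3.
Step 14. [r1c2∈{3}] r1c2 has the single candidate 3, so r1c2=3.
Step 15. [r8c9∈{8}] r8c9 is down to just 8 ⇒ r8c9=8.
Step 16. [r5c8∈{9}] only 9 remains possible at r5c8. So r5c8=9.
Step 17. [r6c8∈{3}] nothing but 3 survives at r6c8, so r6c8=3.
Step 18. [r6c4∈{2}] r6c4 is down to just 2, so r6c4=2.
Step 19. [r3c8∈{7}] r3c8's peers cover all but 7. So r3c8=7.
Step 20. [r2c2∈{5}] r2c2's peers cover all but 5. So r2c2=5.
Step 21. [r3c6∈{1}] nothing but 1 survives at r3c6. So r3c6=1.
Step 22. [r5c3∈{6}] r5c3's peers cover all but 6, so r5c3=6.
Step 23. [r5c9∈{1}] r5c9's peers cover all but 1, so r5c9=1.
Step 24. [r3c2∈{9}] nothing but 9 survives at r3c2. So r3c2=9.
Step 25. [r8c2∈{4}] r8c2's peers cover all but 4 ⇒ r8c2=4.
Step 26. [r7c6∈{3}] only 3 remains possible at r7c6. So r7c6=3.
Step 27. [r4c6∈{4}] r4c6 has the single candidate 4. So r4c6=4.
Step 28. [r7c7∈{5}] nothing but 5 survives at r7c7, so r7c7=5.
Step 29. [r2c6∈{2}] r2c6 is down to just 2. So r2c6=2.
Step 30. [r1c1∈{6}] r1c1 is down to just 6 ⇒ r1c1=6.
Step 31. [r7c5∈{9}] nothing but 9 survives at r7c5. So r7c5=9.
Step 32. [r7c1∈{2}] r7c1 is down to just 2. So r7c1=2.
Step 33. [r3c1∈{8}] r3c1 has the single candidate 8, so r3c1=8.
Step 34. [r4c2∈{1}] nothing but 1 survives at r4c2, so r4c2=1.
Step 35. [r8c6∈{6}] r8c6 has the single candidate 6 ⇒ r8c6=6.
Step 36. [r9c8∈{6}] r9c8's peers cover all but 6, so r9c8=6.

Answer: 6 3 1 9 8 7 4 5 2 / 7 5 4 3 6 2 1 8 9 / 8 9 2 5 4 1 3 7 6 / 9 1 3 6 7 4 8 2 5 / 4 2 6 8 3 5 7 9 1 / 5 8 7 2 1 9 6 3 4 / 2 6 8 1 9 3 5 4 7 / 3 4 5 7 2 6 9 1 8 / 1 7 9 4 5 8 2 6 3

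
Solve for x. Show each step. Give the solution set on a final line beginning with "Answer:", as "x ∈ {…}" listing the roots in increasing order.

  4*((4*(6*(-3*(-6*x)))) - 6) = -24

Step 1. [4*((4*(6*(-3*(-6*x)))) - 6) = -24] LHS = 4·(…); ÷4 both sides. So div: (4*(6*(-3*(-6*x)))) - 6 = -6.
Step 2. [(4*(6*(-3*(-6*x)))) - 6 = -6] 6 comes off first (add 6). So sub: 4*(6*(-3*(-6*x))) = 0.
Step 3. [4*(6*(-3*(-6*x))) = 0] 4 out front; divide by 4, so div: 6*(-3*(-6*x)) = 0.
Step 4. [6*(-3*(-6*x)) = 0] divide by the outer 6, so div: -3*(-6*x) = 0.
Step 5. [-3*(-6*x) = 0] leading coefficient -3: divide by -3, so div: -6*x = 0.
Step 6. [-6*x = 0] divide by the outer -6 ⇒ div: x = 0.

Answer: x ∈ {0}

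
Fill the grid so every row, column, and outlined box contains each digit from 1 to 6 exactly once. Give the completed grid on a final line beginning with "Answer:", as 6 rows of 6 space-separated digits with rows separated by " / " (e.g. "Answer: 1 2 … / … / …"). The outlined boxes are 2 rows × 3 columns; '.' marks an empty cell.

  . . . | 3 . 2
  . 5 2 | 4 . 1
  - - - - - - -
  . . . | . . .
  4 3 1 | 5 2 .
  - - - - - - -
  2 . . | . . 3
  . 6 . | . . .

Step 1. [r6c6∈{4,5}] col 6 places 5 nowhere but r6c6, so r6c6=5.
Step 2. [r2c5∈{6}] nothing but 6 survives at r2c5. So r2c5=6.
Step 3. [r5c3∈{4,5}] 5 has one home in row 5: r5c3. So r5c3=5.
Step 4. [r3c3∈{6}] nothing but 6 survives at r3c3 ⇒ r3c3=6.
Step 5. [r3c4∈{1}] r3c4 is down to just 1. So r3c4=1.
Step 6. [r1c3∈{4}] r1c3 is down to just 4, so r1c3=4.
Step 7. [r6c5∈{1,4}] across row 6, 4 lands solely at r6c5 ⇒ r6c5=4.
Step 8. [r6c1∈{1,3}] row 6 places 1 nowhere but r6c1, so r6c1=1.
Step 9. [r6c4∈{2}] only 2 remains possible at r6c4, so r6c4=2.
Step 10. [r1c5∈{5}] r1c5 is down to just 5 ⇒ r1c5=5.
Step 11. [r1c2∈{1}] r1c2 has the single candidate 1 ⇒ r1c2=1.
Step 12. [r5c5∈{1}] only 1 remains possible at r5c5. So r5c5=1.
Step 13. [r6c3∈{3}] only 3 remains possible at r6c3. So r6c3=3.
Step 14. [r1c1∈{6}] r1c1's peers cover all but 6, so r1c1=6.
Step 15. [r4c6∈{6}] r4c6 has the single candidate 6. So r4c6=6.
Step 16. [r3c5∈{3}] r3c5 has the single candidate 3 ⇒ r3c5=3.
Step 17. [r2c1∈{3}] only 3 remains possible at r2c1, so r2c1=3.
Step 18. [r3c2∈{2}] r3c2's peers cover all but 2. So r3c2=2.
Step 19. [r5c2∈{4}] only 4 remains possible at r5c2, so r5c2=4.
Step 20. [r3c1∈{5}] only 5 remains possible at r3c1. So r3c1=5.
Step 21. [r3c6∈{4}] only 4 remains possible at r3c6 ⇒ r3c6=4.
Step 22. [r5c4∈{6}] r5c4 has the single candidate 6, so r5c4=6.

Answer: 6 1 4 3 5 2 / 3 5 2 4 6 1 / 5 2 6 1 3 4 / 4 3 1 5 2 6 / 2 4 5 6 1 3 / 1 6 3 2 4 5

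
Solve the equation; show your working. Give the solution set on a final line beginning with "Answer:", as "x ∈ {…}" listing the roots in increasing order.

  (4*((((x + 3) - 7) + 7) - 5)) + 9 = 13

Step 1. [(4*((((x + 3) - 7) + 7) - 5)) + 9 = 13] peel the +9: subtract 9 from each side. So sub: 4*((((x + 3) - 7) + 7) - 5) = 4.
Step 2. [4*((((x + 3) - 7) + 7) - 5) = 4] leading coefficient 4: divide by 4, so div: (((x + 3) - 7) + 7) - 5 = 1.
Step 3. [(((x + 3) - 7) + 7) - 5 = 1] -5 is outermost — add 5 both sides, so sub: ((x + 3) - 7) + 7 = 6.
Step 4. [((x + 3) - 7) + 7 = 6] subtract 7: x sits inside (… + 7). So sub: (x + 3) - 7 = -1.
Step 5. [(x + 3) - 7 = -1] -7 is outermost — add 7 both sides, so sub: x + 3 = 6.
Step 6. [x + 3 = 6] +3 is outermost — subtract 3 both sides. So sub: x = 3.

Answer: x ∈ {3}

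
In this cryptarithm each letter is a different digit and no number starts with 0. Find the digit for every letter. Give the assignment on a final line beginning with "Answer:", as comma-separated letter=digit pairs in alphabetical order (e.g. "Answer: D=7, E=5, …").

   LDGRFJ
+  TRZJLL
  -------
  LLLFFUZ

Step 1. [col 1: J + L ≡ Z (mod 10)] column 1 (J + L ≡ Z (mod 10), carry-in 0) doesn't pin Z yet; pick Z=3 and continue ⇒ Z=3.
Step 2. [col 1: J + L ≡ Z (mod 10)] no forcing yet in column 1 (carry-in 0); J=2 is free and consistent — try it ⇒ J=2.
Step 3. [col 1: J + L ≡ Z (mod 10)] in column 1 we have J+L≡Z with carry-in 0; given J=2, Z=3 and digits 2,3 already taken and all letters distinct, that pins L to 1, so L=1.
Step 4. [col 2: F + L ≡ U (mod 10)] no forcing yet in column 2 (carry-in 0); U=8 is free and consistent — try it ⇒ U=8.
Step 5. [col 2: F + L ≡ U (mod 10)] in column 2 we have F+L≡U with carry-in 0; given L=1, U=8 and digits 1,2,3,8 already taken and all letters distinct, that pins F to 7 ⇒ F=7.
Step 6. [col 3: R + J ≡ F (mod 10)] from column 3 (J=2, F=7, carry-in 0, digits 1,2,3,7,8 already taken and all letters distinct): R must equal 5. So R=5.
Step 7. [col 4: G + Z ≡ F (mod 10)] in column 4 we have G+Z≡F with carry-in 0; given Z=3, F=7 and digits 1,2,3,5,7,8 already taken and all letters distinct, that pins G to 4, so G=4.
Step 8. [col 5: D + R ≡ L (mod 10)] column 5: given R=5, L=1, carry-in 0, and digits 1,2,3,4,5,7,8 already taken and all letters distinct, D+R≡L (mod 10) forces D=6 ⇒ D=6.
Step 9. [col 6: L + T ≡ L (mod 10)] column 6: given L=1, carry-in 1, and digits 1,2,3,4,5,6,7,8 already taken and all letters distinct, L+T≡L (mod 10) forces T=9, so T=9.

Answer: D=6, F=7, G=4, J=2, L=1, R=5, T=9, U=8, Z=3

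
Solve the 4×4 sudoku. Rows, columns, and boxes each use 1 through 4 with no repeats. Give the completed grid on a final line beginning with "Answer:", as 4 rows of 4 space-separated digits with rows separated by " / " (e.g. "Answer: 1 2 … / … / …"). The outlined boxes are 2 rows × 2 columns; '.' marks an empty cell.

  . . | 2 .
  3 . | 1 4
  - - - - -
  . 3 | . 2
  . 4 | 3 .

Step 1. [r3c1∈{1}] nothing but 1 survives at r3c1, so r3c1=1.
Step 2. [r4c4∈{1}] r4c4 has the single candidate 1, so r4c4=1.
Step 3. [r1c4∈{3}] only 3 remains possible at r1c4 ⇒ r1c4=3.
Step 4. [r3c3∈{4}] r3c3 is down to just 4 ⇒ r3c3=4.
Step 5. [r2c2∈{2}] r2c2 has the single candidate 2. So r2c2=2.
Step 6. [r1c2∈{1}] only 1 remains possible at r1c2, so r1c2=1.
Step 7. [r4c1∈{2}] only 2 remains possible at r4c1, so r4c1=2.
Step 8. [r1c1∈{4}] nothing but 4 survives at r1c1. So r1c1=4.

Answer: 4 1 2 3 / 3 2 1 4 / 1 3 4 2 / 2 4 3 1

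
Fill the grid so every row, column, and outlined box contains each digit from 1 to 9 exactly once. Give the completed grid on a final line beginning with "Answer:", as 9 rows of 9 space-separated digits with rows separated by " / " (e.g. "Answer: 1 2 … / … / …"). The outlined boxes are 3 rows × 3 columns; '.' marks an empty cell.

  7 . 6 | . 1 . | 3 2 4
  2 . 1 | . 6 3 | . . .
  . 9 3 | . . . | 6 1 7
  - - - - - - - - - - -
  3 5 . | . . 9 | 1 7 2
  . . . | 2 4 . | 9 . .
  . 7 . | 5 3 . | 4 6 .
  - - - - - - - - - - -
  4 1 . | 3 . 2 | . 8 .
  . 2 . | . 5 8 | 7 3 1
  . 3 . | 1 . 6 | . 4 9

Step 1. [r5c3∈{8}] r5c3 has the single candidate 8. So r5c3=8.
Step 2. [r8c3∈{9}] r8c3 has the single candidate 9. So r8c3=9.
Step 3. [r2c7∈{5,8}] r2c7 is the only open cell in col 7 admitting 8, so r2c7=8.
Step 4. [r3c6∈{4,5}] in col 6, 4 fits only at r3c6 ⇒ r3c6=4.
Step 5. [r3c4∈{8}] r3c4 is down to just 8 ⇒ r3c4=8.
Step 6. [r7c7∈{5}] nothing but 5 survives at r7c7. So r7c7=5.
Step 7. [r9c5∈{7}] r9c5 is down to just 7 ⇒ r9c5=7.
Step 8. [r2c8∈{5,9}] across col 8, 9 lands solely at r2c8, so r2c8=9.
Step 9. [r6c6∈{1}] nothing but 1 survives at r6c6. So r6c6=1.
Step 10. [r5c1∈{1,6}] 1 has one home in row 5: r5c1 ⇒ r5c1=1.
Step 11. [r9c3∈{5}] r9c3 has the single candidate 5 ⇒ r9c3=5.
Step 12. [r2c9∈{5}] r2c9 is down to just 5. So r2c9=5.
Step 13. [r5c8∈{5}] only 5 remains possible at r5c8 ⇒ r5c8=5.
Step 14. [r8c1∈{6}] only 6 remains possible at r8c1 ⇒ r8c1=6.
Step 15. [r1c2∈{8}] only 8 remains possible at r1c2, so r1c2=8.
Step 16. [r3c1∈{5}] r3c1 has the single candidate 5. So r3c1=5.
Step 17. [r6c1∈{9}] r6c1 is down to just 9. So r6c1=9.
Step 18. [r5c6∈{7}] nothing but 7 survives at r5c6, so r5c6=7.
Step 19. [r4c5∈{8}] r4c5's peers cover all but 8. So r4c5=8.
Step 20. [r3c5∈{2}] r3c5 has the single candidate 2. So r3c5=2.
Step 21. [r8c4∈{4}] r8c4 has the single candidate 4 ⇒ r8c4=4.
Step 22. [r9c7∈{2}] r9c7's peers cover all but 2 ⇒ r9c7=2.
Step 23. [r6c3∈{2}] nothing but 2 survives at r6c3 ⇒ r6c3=2.
Step 24. [r6c9∈{8}] only 8 remains possible at r6c9 ⇒ r6c9=8.
Step 25. [r9c1∈{8}] r9c1's peers cover all but 8. So r9c1=8.
Step 26. [r4c3∈{4}] nothing but 4 survives at r4c3. So r4c3=4.
Step 27. [r1c6∈{5}] nothing but 5 survives at r1c6, so r1c6=5.
Step 28. [r7c5∈{9}] r7c5 is down to just 9, so r7c5=9.
Step 29. [r7c9∈{6}] r7c9 has the single candidate 6. So r7c9=6.
Step 30. [r1c4∈{9}] nothing but 9 survives at r1c4 ⇒ r1c4=9.
Step 31. [r2c4∈{7}] r2c4 is down to just 7 ⇒ r2c4=7.
Step 32. [r5c9∈{3}] only 3 remains possible at r5c9. So r5c9=3.
Step 33. [r4c4∈{6}] nothing but 6 survives at r4c4 ⇒ r4c4=6.
Step 34. [r2c2∈{4}] r2c2's peers cover all but 4, so r2c2=4.
Step 35. [r5c2∈{6}] r5c2 has the single candidate 6 ⇒ r5c2=6.
Step 36. [r7c3∈{7}] r7c3 is down to just 7. So r7c3=7.

Answer: 7 8 6 9 1 5 3 2 4 / 2 4 1 7 6 3 8 9 5 / 5 9 3 8 2 4 6 1 7 / 3 5 4 6 8 9 1 7 2 / 1 6 8 2 4 7 9 5 3 / 9 7 2 5 3 1 4 6 8 / 4 1 7 3 9 2 5 8 6 / 6 2 9 4 5 8 7 3 1 / 8 3 5 1 7 6 2 4 9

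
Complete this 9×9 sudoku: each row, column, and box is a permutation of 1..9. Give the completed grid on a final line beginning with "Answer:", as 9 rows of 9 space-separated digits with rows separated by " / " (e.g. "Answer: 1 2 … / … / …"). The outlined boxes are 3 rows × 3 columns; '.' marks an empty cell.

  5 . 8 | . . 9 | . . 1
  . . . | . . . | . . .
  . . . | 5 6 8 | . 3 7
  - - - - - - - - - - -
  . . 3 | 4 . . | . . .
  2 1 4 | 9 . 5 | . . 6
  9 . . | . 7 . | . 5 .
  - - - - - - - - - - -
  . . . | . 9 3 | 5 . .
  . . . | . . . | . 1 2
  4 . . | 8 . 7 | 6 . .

Step 1. [r6c3∈{6}] r6c3 is down to just 6, so r6c3=6.
Step 2. [r6c2∈{8}] r6c2 has the single candidate 8, so r6c2=8.
Step 3. [r4c1∈{7}] only 7 remains possible at r4c1 ⇒ r4c1=7.
Step 4. [r9c8∈{9}] nothing but 9 survives at r9c8. So r9c8=9.
Step 5. [r8c4∈{6}] only 6 remains possible at r8c4, so r8c4=6.
Step 6. [r3c1∈{1}] r3c1 has the single candidate 1, so r3c1=1.
Step 7. [r8c6∈{4}] r8c6's peers cover all but 4, so r8c6=4.
Step 8. [r9c9∈{3}] r9c9 is down to just 3, so r9c9=3.
Step 9. [r8c5∈{5}] r8c5's peers cover all but 5. So r8c5=5.
Step 10. [r9c3∈{1,2,5}] 5 has one home in col 3: r9c3 ⇒ r9c3=5.
Step 11. [r9c2∈{2}] nothing but 2 survives at r9c2. So r9c2=2.
Step 12. [r7c4∈{1,2}] across row 7, 2 lands solely at r7c4 ⇒ r7c4=2.
Step 13. [r6c9∈{4}] r6c9 has the single candidate 4, so r6c9=4.
Step 14. [r7c9∈{8}] r7c9's peers cover all but 8 ⇒ r7c9=8.
Step 15. [r8c7∈{7}] r8c7 is down to just 7, so r8c7=7.
Step 16. [r8c3∈{9}] only 9 remains possible at r8c3 ⇒ r8c3=9.
Step 17. [r8c2∈{3}] r8c2's peers cover all but 3. So r8c2=3.
Step 18. [r2c1∈{3,6}] 3 has one home in col 1: r2c1. So r2c1=3.
Step 19. [r9c5∈{1}] only 1 remains possible at r9c5. So r9c5=1.
Step 20. [r4c6∈{1,2,6}] row 4 places 6 nowhere but r4c6 ⇒ r4c6=6.
Step 21. [r4c7∈{1,2,8,9}] across row 4, 1 lands solely at r4c7 ⇒ r4c7=1.
Step 22. [r7c8∈{4}] r7c8's peers cover all but 4. So r7c8=4.
Step 23. [r3c3∈{2}] r3c3 has the single candidate 2, so r3c3=2.
Step 24. [r2c3∈{7}] only 7 remains possible at r2c3, so r2c3=7.
Step 25. [r2c4∈{1}] r2c4 has the single candidate 1 ⇒ r2c4=1.
Step 26. [r2c6∈{2}] r2c6's peers cover all but 2, so r2c6=2.
Step 27. [r2c5∈{4}] nothing but 4 survives at r2c5, so r2c5=4.
Step 28. [r6c4∈{3}] only 3 remains possible at r6c4. So r6c4=3.
Step 29. [r5c5∈{8}] r5c5's peers cover all but 8, so r5c5=8.
Step 30. [r6c7∈{2}] r6c7 has the single candidate 2. So r6c7=2.
Step 31. [r1c7∈{4}] r1c7's peers cover all but 4, so r1c7=4.
Step 32. [r3c7∈{9}] r3c7's peers cover all but 9 ⇒ r3c7=9.
Step 33. [r1c2∈{6}] r1c2's peers cover all but 6 ⇒ r1c2=6.
Step 34. [r2c8∈{6,8}] 6 has one home in row 2: r2c8 ⇒ r2c8=6.
Step 35. [r7c2∈{7}] r7c2 has the single candidate 7, so r7c2=7.
Step 36. [r3c2∈{4}] r3c2's peers cover all but 4 ⇒ r3c2=4.
Step 37. [r7c3∈{1}] r7c3's peers cover all but 1. So r7c3=1.
Step 38. [r1c4∈{7}] r1c4's peers cover all but 7. So r1c4=7.
Step 39. [r5c7∈{3}] only 3 remains possible at r5c7, so r5c7=3.
Step 40. [r1c8∈{2}] r1c8 is down to just 2. So r1c8=2.
Step 41. [r4c8∈{8}] r4c8's peers cover all but 8, so r4c8=8.
Step 42. [r5c8∈{7}] r5c8 is down to just 7, so r5c8=7.
Step 43. [r2c7∈{8}] r2c7's peers cover all but 8, so r2c7=8.
Step 44. [r4c5∈{2}] r4c5's peers cover all but 2. So r4c5=2.
Step 45. [r4c2∈{5}] r4c2 has the single candidate 5, so r4c2=5.
Step 46. [r4c9∈{9}] r4c9's peers cover all but 9 ⇒ r4c9=9.
Step 47. [r8c1∈{8}] nothing but 8 survives at r8c1 ⇒ r8c1=8.
Step 48. [r1c5∈{3}] only 3 remains possible at r1c5 ⇒ r1c5=3.
Step 49. [r2c2∈{9}] r2c2 has the single candidate 9 ⇒ r2c2=9.
Step 50. [r2c9∈{5}] only 5 remains possible at r2c9 ⇒ r2c9=5.
Step 51. [r6c6∈{1}] nothing but 1 survives at r6c6. So r6c6=1.
Step 52. [r7c1∈{6}] nothing but 6 survives at r7c1, so r7c1=6.

Answer: 5 6 8 7 3 9 4 2 1 / 3 9 7 1 4 2 8 6 5 / 1 4 2 5 6 8 9 3 7 / 7 5 3 4 2 6 1 8 9 / 2 1 4 9 8 5 3 7 6 / 9 8 6 3 7 1 2 5 4 / 6 7 1 2 9 3 5 4 8 / 8 3 9 6 5 4 7 1 2 / 4 2 5 8 1 7 6 9 3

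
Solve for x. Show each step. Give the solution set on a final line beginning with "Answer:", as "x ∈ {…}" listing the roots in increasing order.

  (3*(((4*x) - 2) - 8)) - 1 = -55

Step 1. [(3*(((4*x) - 2) - 8)) - 1 = -55] -1 is outermost — add 1 both sides. So sub: 3*(((4*x) - 2) - 8) = -54.
Step 2. [3*(((4*x) - 2) - 8) = -54] 3·(inner) — divide through by 3. So div: ((4*x) - 2) - 8 = -18.
Step 3. [((4*x) - 2) - 8 = -18] -8 is outermost — add 8 both sides, so sub: (4*x) - 2 = -10.
Step 4. [(4*x) - 2 = -10] add 2: x sits inside (… - 2). So sub: 4*x = -8.
Step 5. [4*x = -8] 4 out front; divide by 4. So div: x = -2.

Answer: x ∈ {-2}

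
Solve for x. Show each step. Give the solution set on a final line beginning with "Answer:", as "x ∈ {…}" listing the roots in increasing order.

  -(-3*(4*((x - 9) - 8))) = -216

Step 1. [-(-3*(4*((x - 9) - 8))) = -216] leading − — multiply by −1. So neg: -3*(4*((x - 9) - 8)) = 216.
Step 2. [-3*(4*((x - 9) - 8)) = 216] LHS = -3·(…); ÷-3 both sides. So div: 4*((x - 9) - 8) = -72.
Step 3. [4*((x - 9) - 8) = -72] 4 out front; divide by 4 ⇒ div: (x - 9) - 8 = -18.
Step 4. [(x - 9) - 8 = -18] -8 is outermost — add 8 both sides, so sub: x - 9 = -10.
Step 5. [x - 9 = -10] peel the -9: add 9 from each side ⇒ sub: x = -1.

Answer: x ∈ {-1}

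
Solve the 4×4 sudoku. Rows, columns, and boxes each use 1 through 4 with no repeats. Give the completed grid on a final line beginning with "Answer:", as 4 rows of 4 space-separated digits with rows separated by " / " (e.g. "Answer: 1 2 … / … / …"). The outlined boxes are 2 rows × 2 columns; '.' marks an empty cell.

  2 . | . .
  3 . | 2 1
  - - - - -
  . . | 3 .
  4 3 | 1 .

Step 1. [r1c2∈{1,4}] across row 1, 1 lands solely at r1c2 ⇒ r1c2=1.
Step 2. [r3c4∈{2,4}] r3c4 is the only open cell in row 3 admitting 4, so r3c4=4.
Step 3. [r2c2∈{4}] r2c2 is down to just 4 ⇒ r2c2=4.
Step 4. [r4c4∈{2}] r4c4 is down to just 2, so r4c4=2.
Step 5. [r3c2∈{2}] r3c2's peers cover all but 2 ⇒ r3c2=2.
Step 6. [r1c3∈{4}] r1c3's peers cover all but 4, so r1c3=4.
Step 7. [r3c1∈{1}] nothing but 1 survives at r3c1. So r3c1=1.
Step 8. [r1c4∈{3}] r1c4 has the single candidate 3, so r1c4=3.

Answer: 2 1 4 3 / 3 4 2 1 / 1 2 3 4 / 4 3 1 2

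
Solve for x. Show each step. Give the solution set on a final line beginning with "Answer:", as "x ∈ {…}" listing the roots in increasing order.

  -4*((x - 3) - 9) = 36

Step 1. [-4*((x - 3) - 9) = 36] -4 out front; divide by -4. So div: (x - 3) - 9 = -9.
Step 2. [(x - 3) - 9 = -9] -9 is outermost — add 9 both sides, so sub: x - 3 = 0.
Step 3. [x - 3 = 0] -3 is outermost — add 3 both sides. So sub: x = 3.

Answer: x ∈ {3}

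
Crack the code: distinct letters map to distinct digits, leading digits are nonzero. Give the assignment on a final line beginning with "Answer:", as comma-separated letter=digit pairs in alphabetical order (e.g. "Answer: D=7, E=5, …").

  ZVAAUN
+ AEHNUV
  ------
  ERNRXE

Step 1. [col 1: N + V ≡ E (mod 10)] several values work for E in column 1 (N + V ≡ E (mod 10), carry-in 0); try E=4, so E=4.
Step 2. [col 1: N + V ≡ E (mod 10)] several values work for N in column 1 (N + V ≡ E (mod 10), carry-in 0); try N=8 ⇒ N=8.
Step 3. [col 1: N + V ≡ E (mod 10)] column 1 reads N+V+carry(0)=E with N=8, E=4; with digits 4,8 already taken and all letters distinct, the only value for V is 6, so V=6.
Step 4. [col 2: U + U ≡ X (mod 10)] several values work for U in column 2 (U + U ≡ X (mod 10), carry-in 1); try U=3. So U=3.
Step 5. [col 2: U + U ≡ X (mod 10)] column 2 reads U+U+carry(1)=X with U=3; with digits 3,4,6,8 already taken and all letters distinct, the only value for X is 7 ⇒ X=7.
Step 6. [col 3: A + N ≡ R (mod 10)] column 3 (A + N ≡ R (mod 10), carry-in 0) doesn't pin R yet; pick R=0 and continue. So R=0.
Step 7. [col 3: A + N ≡ R (mod 10)] column 3 reads A+N+carry(0)=R with N=8, R=0; with digits 0,3,4,6,7,8 already taken and all letters distinct, the only value for A is 2 ⇒ A=2.
Step 8. [col 4: A + H ≡ N (mod 10)] from column 4 (A=2, N=8, carry-in 1, digits 0,2,3,4,6,7,8 already taken and all letters distinct): H must equal 5, so H=5.
Step 9. [col 6: Z + A ≡ E (mod 10)] in column 6 we have Z+A≡E with carry-in 1; given A=2, E=4 and digits 0,2,3,4,5,6,7,8 already taken and all letters distinct, that pins Z to 1 ⇒ Z=1.

Answer: A=2, E=4, H=5, N=8, R=0, U=3, V=6, X=7, Z=1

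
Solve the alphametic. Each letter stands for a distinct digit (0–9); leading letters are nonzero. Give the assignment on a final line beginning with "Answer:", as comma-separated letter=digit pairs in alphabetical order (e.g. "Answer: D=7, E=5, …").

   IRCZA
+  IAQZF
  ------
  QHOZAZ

Step 1. [col 1: A + F ≡ Z (mod 10)] column 1 (A + F ≡ Z (mod 10), carry-in 0) doesn't pin Z yet; pick Z=7 and continue. So Z=7.
Step 2. [Q] adding two 5-digit numbers gives at most 5+1 digits, and here it does — Q is that final carry and must be 1, so Q=1.
Step 3. [col 1: A + F ≡ Z (mod 10)] F=3 is one option consistent with column 1 (A + F ≡ Z (mod 10), carry-in 0) — take it ⇒ F=3.
Step 4. [col 1: A + F ≡ Z (mod 10)] from column 1 (F=3, Z=7, carry-in 0, digits 1,3,7 already taken and all letters distinct): A must equal 4, so A=4.
Step 5. [col 3: C + Q ≡ Z (mod 10)] column 3 reads C+Q+carry(1)=Z with Q=1, Z=7; with digits 1,3,4,7 already taken and all letters distinct, the only value for C is 5, so C=5.
Step 6. [col 4: R + A ≡ O (mod 10)] several values work for O in column 4 (R + A ≡ O (mod 10), carry-in 0); try O=6. So O=6.
Step 7. [col 4: R + A ≡ O (mod 10)] column 4: given A=4, O=6, carry-in 0, and digits 1,3,4,5,6,7 already taken and all letters distinct, R+A≡O (mod 10) forces R=2 ⇒ R=2.
Step 8. [col 5: I + I ≡ H (mod 10)] from column 5 (nothing yet, carry-in 0, digits 1,2,3,4,5,6,7 already taken and all letters distinct): I must equal 9 ⇒ I=9.
Step 9. [col 5: I + I ≡ H (mod 10)] in column 5 we have I+I≡H with carry-in 0; given I=9 and digits 1,2,3,4,5,6,7,9 already taken and all letters distinct, that pins H to 8. So H=8.

Answer: A=4, C=5, F=3, H=8, I=9, O=6, Q=1, R=2, Z=7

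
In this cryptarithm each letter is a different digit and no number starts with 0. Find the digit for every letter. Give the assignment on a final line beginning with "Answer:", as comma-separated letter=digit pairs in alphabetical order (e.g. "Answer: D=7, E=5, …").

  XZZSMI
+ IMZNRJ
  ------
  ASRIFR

Step 1. [col 1: I + J ≡ R (mod 10)] no forcing yet in column 1 (carry-in 0); R=1 is free and consistent — try it ⇒ R=1.
Step 2. [col 1: I + J ≡ R (mod 10)] column 1 (I + J ≡ R (mod 10), carry-in 0) doesn't pin I yet; pick I=2 and continue. So I=2.
Step 3. [col 1: I + J ≡ R (mod 10)] in column 1 we have I+J≡R with carry-in 0; given I=2, R=1 and digits 1,2 already taken and all letters distinct, that pins J to 9 ⇒ J=9.
Step 4. [col 2: M + R ≡ F (mod 10)] several values work for M in column 2 (M + R ≡ F (mod 10), carry-in 1); try M=8, so M=8.
Step 5. [col 2: M + R ≡ F (mod 10)] column 2: given M=8, R=1, carry-in 1, and digits 1,2,8,9 already taken and all letters distinct, M+R≡F (mod 10) forces F=0 ⇒ F=0.
Step 6. [col 3: S + N ≡ I (mod 10)] no forcing yet in column 3 (carry-in 1); N=7 is free and consistent — try it ⇒ N=7.
Step 7. [col 3: S + N ≡ I (mod 10)] column 3: given N=7, I=2, carry-in 1, and digits 0,1,2,7,8,9 already taken and all letters distinct, S+N≡I (mod 10) forces S=4 ⇒ S=4.
Step 8. [col 4: Z + Z ≡ R (mod 10)] from column 4 (R=1, carry-in 1, digits 0,1,2,4,7,8,9 already taken and all letters distinct): Z must equal 5 ⇒ Z=5.
Step 9. [col 6: X + I ≡ A (mod 10)] column 6: given I=2, carry-in 1, and digits 0,1,2,4,5,7,8,9 already taken and all letters distinct, X+I≡A (mod 10) forces A=6. So A=6.
Step 10. [col 6: X + I ≡ A (mod 10)] from column 6 (I=2, A=6, carry-in 1, digits 0,1,2,4,5,6,7,8,9 already taken and all letters distinct): X must equal 3 ⇒ X=3.

Answer: A=6, F=0, I=2, J=9, M=8, N=7, R=1, S=4, X=3, Z=5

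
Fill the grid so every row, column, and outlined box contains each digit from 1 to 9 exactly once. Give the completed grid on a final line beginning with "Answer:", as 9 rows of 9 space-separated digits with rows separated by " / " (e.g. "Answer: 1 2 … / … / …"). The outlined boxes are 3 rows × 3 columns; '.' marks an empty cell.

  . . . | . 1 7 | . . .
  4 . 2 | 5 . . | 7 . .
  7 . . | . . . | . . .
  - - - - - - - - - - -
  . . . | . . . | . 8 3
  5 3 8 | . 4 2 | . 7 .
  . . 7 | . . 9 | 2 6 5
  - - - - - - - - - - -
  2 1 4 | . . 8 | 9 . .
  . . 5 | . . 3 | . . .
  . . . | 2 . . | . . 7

Step 1. [r2c6∈{6}] only 6 remains possible at r2c6 ⇒ r2c6=6.
Step 2. [r3c3∈{1,3,6,9}] across box 1, 1 lands solely at r3c3. So r3c3=1.
Step 3. [r7c9∈{6}] r7c9 is down to just 6 ⇒ r7c9=6.
Step 4. [r7c8∈{3,5}] in row 7, 3 fits only at r7c8, so r7c8=3.
Step 5. [r4c7∈{1,4}] in box 6, 4 fits only at r4c7, so r4c7=4.
Step 6. [r2c5∈{3,8,9}] across row 2, 3 lands solely at r2c5. So r2c5=3.
Step 7. [r8c2∈{6,7,8,9}] in col 2, 7 fits only at r8c2. So r8c2=7.
Step 8. [r3c6∈{4}] r3c6 has the single candidate 4, so r3c6=4.
Step 9. [r8c4∈{1,4,6,9}] r8c4 is the only open cell in col 4 admitting 4. So r8c4=4.
Step 10. [r3c5∈{2,8,9}] 2 has one home in col 5: r3c5 ⇒ r3c5=2.
Step 11. [r5c7∈{1}] only 1 remains possible at r5c7, so r5c7=1.
Step 12. [r8c7∈{8}] r8c7 has the single candidate 8, so r8c7=8.
Step 13. [r9c7∈{5}] nothing but 5 survives at r9c7, so r9c7=5.
Step 14. [r1c9∈{2,4,8,9}] in col 9, 4 fits only at r1c9, so r1c9=4.
Step 15. [r1c8∈{2,5,9}] row 1 places 2 nowhere but r1c8, so r1c8=2.
Step 16. [r1c2∈{5,6,8,9}] 5 has one home in row 1: r1c2. So r1c2=5.
Step 17. [r8c8∈{1}] r8c8 has the single candidate 1. So r8c8=1.
Step 18. [r2c8∈{9}] r2c8 is down to just 9, so r2c8=9.
Step 19. [r2c2∈{8}] nothing but 8 survives at r2c2, so r2c2=8.
Step 20. [r1c4∈{8,9}] row 1 places 8 nowhere but r1c4 ⇒ r1c4=8.
Step 21. [r9c1∈{3,6,8,9}] in row 9, 8 fits only at r9c1, so r9c1=8.
Step 22. [r1c1∈{3,6,9}] 3 has one home in col 1: r1c1, so r1c1=3.
Step 23. [r1c3∈{6,9}] r1c3 is the only open cell in row 1 admitting 9, so r1c3=9.
Step 24. [r4c3∈{6}] r4c3's peers cover all but 6, so r4c3=6.
Step 25. [r8c1∈{6,9}] r8c1 is the only open cell in col 1 admitting 6 ⇒ r8c1=6.
Step 26. [r4c6∈{1,5}] 5 has one home in col 6: r4c6 ⇒ r4c6=5.
Step 27. [r7c4∈{7}] r7c4 has the single candidate 7 ⇒ r7c4=7.
Step 28. [r6c1∈{1}] r6c1's peers cover all but 1. So r6c1=1.
Step 29. [r9c2∈{9}] r9c2 has the single candidate 9. So r9c2=9.
Step 30. [r3c7∈{3,6}] row 3 places 3 nowhere but r3c7 ⇒ r3c7=3.
Step 31. [r4c2∈{2}] only 2 remains possible at r4c2, so r4c2=2.
Step 32. [r3c4∈{9}] r3c4 is down to just 9, so r3c4=9.
Step 33. [r9c5∈{6}] r9c5's peers cover all but 6, so r9c5=6.
Step 34. [r5c9∈{9}] only 9 remains possible at r5c9, so r5c9=9.
Step 35. [r1c7∈{6}] r1c7's peers cover all but 6. So r1c7=6.
Step 36. [r8c5∈{9}] only 9 remains possible at r8c5 ⇒ r8c5=9.
Step 37. [r7c5∈{5}] nothing but 5 survives at r7c5, so r7c5=5.
Step 38. [r9c8∈{4}] r9c8's peers cover all but 4 ⇒ r9c8=4.
Step 39. [r3c2∈{6}] nothing but 6 survives at r3c2. So r3c2=6.
Step 40. [r8c9∈{2}] nothing but 2 survives at r8c9, so r8c9=2.
Step 41. [r3c8∈{5}] only 5 remains possible at r3c8, so r3c8=5.
Step 42. [r2c9∈{1}] only 1 remains possible at r2c9. So r2c9=1.
Step 43. [r4c1∈{9}] r4c1 has the single candidate 9 ⇒ r4c1=9.
Step 44. [r6c5∈{8}] r6c5 has the single candidate 8. So r6c5=8.
Step 45. [r9c6∈{1}] r9c6 has the single candidate 1. So r9c6=1.
Step 46. [r4c5∈{7}] r4c5's peers cover all but 7. So r4c5=7.
Step 47. [r5c4∈{6}] r5c4 is down to just 6, so r5c4=6.
Step 48. [r4c4∈{1}] nothing but 1 survives at r4c4. So r4c4=1.
Step 49. [r9c3∈{3}] r9c3 is down to just 3. So r9c3=3.
Step 50. [r3c9∈{8}] r3c9 is down to just 8 ⇒ r3c9=8.
Step 51. [r6c4∈{3}] r6c4's peers cover all but 3. So r6c4=3.
Step 52. [r6c2∈{4}] r6c2 is down to just 4, so r6c2=4.

Answer: 3 5 9 8 1 7 6 2 4 / 4 8 2 5 3 6 7 9 1 / 7 6 1 9 2 4 3 5 8 / 9 2 6 1 7 5 4 8 3 / 5 3 8 6 4 2 1 7 9 / 1 4 7 3 8 9 2 6 5 / 2 1 4 7 5 8 9 3 6 / 6 7 5 4 9 3 8 1 2 / 8 9 3 2 6 1 5 4 7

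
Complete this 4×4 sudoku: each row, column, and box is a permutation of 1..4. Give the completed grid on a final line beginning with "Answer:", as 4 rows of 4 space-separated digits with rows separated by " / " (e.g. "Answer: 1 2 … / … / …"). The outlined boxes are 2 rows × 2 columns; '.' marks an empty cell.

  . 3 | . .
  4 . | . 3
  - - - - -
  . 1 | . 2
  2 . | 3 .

Step 1. [r1c3∈{1,2,4}] in row 1, 2 fits only at r1c3, so r1c3=2.
Step 2. [r4c4∈{1,4}] across row 4, 1 lands solely at r4c4, so r4c4=1.
Step 3. [r1c1∈{1}] r1c1 has the single candidate 1. So r1c1=1.
Step 4. [r3c3∈{4}] r3c3 is down to just 4 ⇒ r3c3=4.
Step 5. [r2c2∈{2}] r2c2's peers cover all but 2, so r2c2=2.
Step 6. [r2c3∈{1}] r2c3's peers cover all but 1 ⇒ r2c3=1.
Step 7. [r4c2∈{4}] r4c2 is down to just 4. So r4c2=4.
Step 8. [r3c1∈{3}] r3c1's peers cover all but 3 ⇒ r3c1=3.
Step 9. [r1c4∈{4}] r1c4 is down to just 4. So r1c4=4.

Answer: 1 3 2 4 / 4 2 1 3 / 3 1 4 2 / 2 4 3 1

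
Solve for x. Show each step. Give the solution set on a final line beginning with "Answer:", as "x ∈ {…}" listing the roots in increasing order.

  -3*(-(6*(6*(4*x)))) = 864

Step 1. [-3*(-(6*(6*(4*x)))) = 864] -3 out front; divide by -3. So div: -(6*(6*(4*x))) = -288.
Step 2. [-(6*(6*(4*x))) = -288] flip signs both sides, so neg: 6*(6*(4*x)) = 288.
Step 3. [6*(6*(4*x)) = 288] 6 out front; divide by 6, so div: 6*(4*x) = 48.
Step 4. [6*(4*x) = 48] divide by the outer 6. So div: 4*x = 8.
Step 5. [4*x = 8] leading coefficient 4: divide by 4 ⇒ div: x = 2.

Answer: x ∈ {2}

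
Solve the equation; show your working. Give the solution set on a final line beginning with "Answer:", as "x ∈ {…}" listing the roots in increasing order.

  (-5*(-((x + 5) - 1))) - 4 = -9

Step 1. [(-5*(-((x + 5) - 1))) - 4 = -9] 4 comes off first (add 4) ⇒ sub: -5*(-((x + 5) - 1)) = -5.
Step 2. [-5*(-((x + 5) - 1)) = -5] -5 out front; divide by -5 ⇒ div: -((x + 5) - 1) = 1.
Step 3. [-((x + 5) - 1) = 1] LHS negated; negate both sides, so neg: (x + 5) - 1 = -1.
Step 4. [(x + 5) - 1 = -1] -1 is outermost — add 1 both sides, so sub: x + 5 = 0.
Step 5. [x + 5 = 0] peel the +5: subtract 5 from each side. So sub: x = -5.

Answer: x ∈ {-5}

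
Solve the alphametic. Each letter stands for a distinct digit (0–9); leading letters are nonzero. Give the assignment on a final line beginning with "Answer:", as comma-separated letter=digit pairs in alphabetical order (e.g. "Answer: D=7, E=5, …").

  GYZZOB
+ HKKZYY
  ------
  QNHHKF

Step 1. [col 1: B + Y ≡ F (mod 10)] F=0 is one option consistent with column 1 (B + Y ≡ F (mod 10), carry-in 0) — take it, so F=0.
Step 2. [col 1: B + Y ≡ F (mod 10)] several values work for Y in column 1 (B + Y ≡ F (mod 10), carry-in 0); try Y=2, so Y=2.
Step 3. [col 1: B + Y ≡ F (mod 10)] column 1 reads B+Y+carry(0)=F with Y=2, F=0; with digits 0,2 already taken and all letters distinct, the only value for B is 8 ⇒ B=8.
Step 4. [col 2: O + Y ≡ K (mod 10)] several values work for O in column 2 (O + Y ≡ K (mod 10), carry-in 1); try O=3, so O=3.
Step 5. [col 2: O + Y ≡ K (mod 10)] from column 2 (O=3, Y=2, carry-in 1, digits 0,2,3,8 already taken and all letters distinct): K must equal 6 ⇒ K=6.
Step 6. [col 3: Z + Z ≡ H (mod 10)] column 3: given nothing yet, carry-in 0, and digits 0,2,3,6,8 already taken and all letters distinct, Z+Z≡H (mod 10) forces Z=7 ⇒ Z=7.
Step 7. [col 3: Z + Z ≡ H (mod 10)] column 3: given Z=7, carry-in 0, and digits 0,2,3,6,7,8 already taken and all letters distinct, Z+Z≡H (mod 10) forces H=4. So H=4.
Step 8. [col 5: Y + K ≡ N (mod 10)] column 5 reads Y+K+carry(1)=N with Y=2, K=6; with digits 0,2,3,4,6,7,8 already taken and all letters distinct, the only value for N is 9 ⇒ N=9.
Step 9. [col 6: G + H ≡ Q (mod 10)] from column 6 (H=4, carry-in 0, digits 0,2,3,4,6,7,8,9 already taken and all letters distinct): G must equal 1. So G=1.
Step 10. [col 6: G + H ≡ Q (mod 10)] column 6: given G=1, H=4, carry-in 0, and digits 0,1,2,3,4,6,7,8,9 already taken and all letters distinct, G+H≡Q (mod 10) forces Q=5. So Q=5.

Answer: B=8, F=0, G=1, H=4, K=6, N=9, O=3, Q=5, Y=2, Z=7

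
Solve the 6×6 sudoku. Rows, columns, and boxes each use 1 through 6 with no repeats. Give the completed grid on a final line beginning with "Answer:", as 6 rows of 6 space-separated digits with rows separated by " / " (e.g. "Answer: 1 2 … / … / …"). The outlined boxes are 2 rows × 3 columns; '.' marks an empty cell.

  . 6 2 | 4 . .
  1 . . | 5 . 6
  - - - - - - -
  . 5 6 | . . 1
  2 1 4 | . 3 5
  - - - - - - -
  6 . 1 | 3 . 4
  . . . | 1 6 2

Step 1. [r6c1∈{3,4,5}] across col 1, 4 lands solely at r6c1 ⇒ r6c1=4.
Step 2. [r2c3∈{3}] r2c3 has the single candidate 3, so r2c3=3.
Step 3. [r2c5∈{2}] r2c5's peers cover all but 2 ⇒ r2c5=2.
Step 4. [r1c6∈{3}] r1c6 has the single candidate 3 ⇒ r1c6=3.
Step 5. [r3c1∈{3}] r3c1 has the single candidate 3. So r3c1=3.
Step 6. [r1c1∈{5}] r1c1 is down to just 5, so r1c1=5.
Step 7. [r5c2∈{2}] nothing but 2 survives at r5c2, so r5c2=2.
Step 8. [r6c2∈{3}] r6c2 is down to just 3, so r6c2=3.
Step 9. [r2c2∈{4}] only 4 remains possible at r2c2 ⇒ r2c2=4.
Step 10. [r6c3∈{5}] r6c3 is down to just 5 ⇒ r6c3=5.
Step 11. [r4c4∈{6}] r4c4 is down to just 6 ⇒ r4c4=6.
Step 12. [r1c5∈{1}] nothing but 1 survives at r1c5. So r1c5=1.
Step 13. [r5c5∈{5}] r5c5 has the single candidate 5, so r5c5=5.
Step 14. [r3c4∈{2}] only 2 remains possible at r3c4. So r3c4=2.
Step 15. [r3c5∈{4}] r3c5 is down to just 4. So r3c5=4.

Answer: 5 6 2 4 1 3 / 1 4 3 5 2 6 / 3 5 6 2 4 1 / 2 1 4 6 3 5 / 6 2 1 3 5 4 / 4 3 5 1 6 2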